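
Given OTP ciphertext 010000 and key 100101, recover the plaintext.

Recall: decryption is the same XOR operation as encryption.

Step 1: XOR ciphertext with key:
  Ciphertext: 010000
  Key:        100101
  XOR:        110101
Step 2: Plaintext = 110101 = 53 in decimal.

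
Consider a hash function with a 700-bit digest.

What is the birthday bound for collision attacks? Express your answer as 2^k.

Step 1: The birthday paradox gives collision probability ~50% after sqrt(2^n) = 2^(n/2) hashes.
Step 2: For 700-bit output: 2^(700/2) = 2^350.
Step 3: Approximately 2^350 hash computations needed.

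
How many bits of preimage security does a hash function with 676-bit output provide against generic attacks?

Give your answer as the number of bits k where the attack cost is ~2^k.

Step 1: The hash has a 676-bit output.
Step 2: Preimage resistance means: given a digest h(x), it should be infeasible to find any input that hashes to it.
With a 676-bit output there are 2^676 possible digests, so a generic brute-force preimage search costs about 2^676 evaluations.
Step 3: Security level = 676 bits.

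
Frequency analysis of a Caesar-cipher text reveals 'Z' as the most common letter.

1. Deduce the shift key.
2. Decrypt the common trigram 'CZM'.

Step 1: In English, 'E' is the most frequent letter (12.7%).
Step 2: The most frequent ciphertext letter is 'Z' (position 25).
Step 3: Shift = (25 - 4) mod 26 = 21.
Step 4: Decrypt 'CZM' by shifting back 21:
  C -> H
  Z -> E
  M -> R
Step 5: 'CZM' decrypts to 'HER'.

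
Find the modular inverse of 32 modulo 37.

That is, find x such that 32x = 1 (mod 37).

Step 1: We need x such that 32 * x = 1 (mod 37).
Step 2: Using the extended Euclidean algorithm or trial:
  32 * 22 = 704 = 19 * 37 + 1.
Step 3: Since 704 mod 37 = 1, the inverse is x = 22.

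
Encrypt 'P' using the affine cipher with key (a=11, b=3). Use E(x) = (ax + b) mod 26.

Step 1: Convert 'P' to number: x = 15.
Step 2: E(15) = (11 * 15 + 3) mod 26 = 168 mod 26 = 12.
Step 3: Convert 12 back to letter: M.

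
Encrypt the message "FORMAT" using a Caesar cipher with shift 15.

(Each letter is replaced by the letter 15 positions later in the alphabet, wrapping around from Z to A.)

Step 1: For each letter, shift forward by 15 positions (mod 26).
  F (position 5) -> position (5+15) mod 26 = 20 -> U
  O (position 14) -> position (14+15) mod 26 = 3 -> D
  R (position 17) -> position (17+15) mod 26 = 6 -> G
  M (position 12) -> position (12+15) mod 26 = 1 -> B
  A (position 0) -> position (0+15) mod 26 = 15 -> P
  T (position 19) -> position (19+15) mod 26 = 8 -> I
Result: UDGBPI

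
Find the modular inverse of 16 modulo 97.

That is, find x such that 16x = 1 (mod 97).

Step 1: We need x such that 16 * x = 1 (mod 97).
Step 2: Using the extended Euclidean algorithm or trial:
  16 * 91 = 1456 = 15 * 97 + 1.
Step 3: Since 1456 mod 97 = 1, the inverse is x = 91.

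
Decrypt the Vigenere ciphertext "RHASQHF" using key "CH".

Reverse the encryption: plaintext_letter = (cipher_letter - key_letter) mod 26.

Step 1: Extend key: CHCHCHC
Step 2: Decrypt each letter (c - k) mod 26:
  R(17) - C(2) = (17-2) mod 26 = 15 = P
  H(7) - H(7) = (7-7) mod 26 = 0 = A
  A(0) - C(2) = (0-2) mod 26 = 24 = Y
  S(18) - H(7) = (18-7) mod 26 = 11 = L
  Q(16) - C(2) = (16-2) mod 26 = 14 = O
  H(7) - H(7) = (7-7) mod 26 = 0 = A
  F(5) - C(2) = (5-2) mod 26 = 3 = D
Plaintext: PAYLOAD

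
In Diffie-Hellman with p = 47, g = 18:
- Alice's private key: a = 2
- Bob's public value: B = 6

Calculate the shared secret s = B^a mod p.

Step 1: s = B^a mod p = 6^2 mod 47.
  6^1 mod 47 = 6
  6^2 mod 47 = (6 * 6) mod 47 = 36
Result: shared secret = 36.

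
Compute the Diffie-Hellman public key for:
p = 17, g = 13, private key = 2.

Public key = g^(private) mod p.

Step 1: A = g^a mod p = 13^2 mod 17.
  13^1 mod 17 = 13
  13^2 mod 17 = (13 * 13) mod 17 = 16
Result: A = 16.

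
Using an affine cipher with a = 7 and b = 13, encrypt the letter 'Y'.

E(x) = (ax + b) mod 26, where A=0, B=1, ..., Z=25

Step 1: Convert 'Y' to number: x = 24.
Step 2: E(24) = (7 * 24 + 13) mod 26 = 181 mod 26 = 25.
Step 3: Convert 25 back to letter: Z.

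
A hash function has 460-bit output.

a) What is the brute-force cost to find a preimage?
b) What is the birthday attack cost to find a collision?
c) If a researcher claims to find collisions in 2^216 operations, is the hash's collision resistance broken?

Step 1: Preimage resistance requires brute-force of 2^460 operations.
Step 2: Collision resistance (birthday bound) = 2^(460/2) = 2^230.
Step 3: The claimed attack costs 2^216 operations.
Step 4: Since 2^216 < 2^230, the claimed attack beats the generic birthday bound, so collision resistance is broken.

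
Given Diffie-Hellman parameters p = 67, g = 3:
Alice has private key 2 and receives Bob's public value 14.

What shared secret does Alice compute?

Step 1: s = B^a mod p = 14^2 mod 67.
  14^1 mod 67 = 14
  14^2 mod 67 = (14 * 14) mod 67 = 62
Result: shared secret = 62.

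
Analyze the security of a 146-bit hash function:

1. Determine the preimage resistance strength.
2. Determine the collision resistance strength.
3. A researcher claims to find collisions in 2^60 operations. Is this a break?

Step 1: Preimage resistance requires brute-force of 2^146 operations.
Step 2: Collision resistance (birthday bound) = 2^(146/2) = 2^73.
Step 3: The claimed attack costs 2^60 operations.
Step 4: Since 2^60 < 2^73, the claimed attack beats the generic birthday bound, so collision resistance is broken.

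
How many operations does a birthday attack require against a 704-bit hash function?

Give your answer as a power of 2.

Step 1: The birthday paradox gives collision probability ~50% after sqrt(2^n) = 2^(n/2) hashes.
Step 2: For 704-bit output: 2^(704/2) = 2^352.
Step 3: Approximately 2^352 hash computations needed.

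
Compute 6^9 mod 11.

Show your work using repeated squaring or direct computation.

Step 1: Compute 6^9 mod 11 step by step, reducing modulo 11 at each step.
  6^1 mod 11 = 6
  6^2 mod 11 = (6 * 6) mod 11 = 3
  6^3 mod 11 = (3 * 6) mod 11 = 7
  6^4 mod 11 = (7 * 6) mod 11 = 9
  6^5 mod 11 = (9 * 6) mod 11 = 10
  6^6 mod 11 = (10 * 6) mod 11 = 5
  6^7 mod 11 = (5 * 6) mod 11 = 8
  6^8 mod 11 = (8 * 6) mod 11 = 4
  6^9 mod 11 = (4 * 6) mod 11 = 2
Step 2: Result = 2.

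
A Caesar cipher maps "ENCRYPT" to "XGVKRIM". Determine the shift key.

Step 1: Compare first letters: E (position 4) -> X (position 23).
Step 2: Shift = (23 - 4) mod 26 = 19.
The shift value is 19.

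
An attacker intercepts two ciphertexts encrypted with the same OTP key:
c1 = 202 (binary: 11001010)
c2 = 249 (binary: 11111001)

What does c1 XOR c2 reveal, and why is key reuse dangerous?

Step 1: c1 XOR c2 = (m1 XOR k) XOR (m2 XOR k).
Step 2: By XOR associativity/commutativity: = m1 XOR m2 XOR k XOR k = m1 XOR m2.
Step 3: 11001010 XOR 11111001 = 00110011 = 51.
Step 4: The key cancels out! An attacker learns m1 XOR m2 = 51, revealing the relationship between plaintexts.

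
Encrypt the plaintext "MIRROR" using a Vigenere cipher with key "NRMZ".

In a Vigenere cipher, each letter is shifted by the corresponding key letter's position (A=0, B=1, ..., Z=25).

Step 1: Repeat key to match plaintext length:
  Plaintext: MIRROR
  Key:       NRMZNR
Step 2: Encrypt each letter:
  M(12) + N(13) = (12+13) mod 26 = 25 = Z
  I(8) + R(17) = (8+17) mod 26 = 25 = Z
  R(17) + M(12) = (17+12) mod 26 = 3 = D
  R(17) + Z(25) = (17+25) mod 26 = 16 = Q
  O(14) + N(13) = (14+13) mod 26 = 1 = B
  R(17) + R(17) = (17+17) mod 26 = 8 = I
Ciphertext: ZZDQBI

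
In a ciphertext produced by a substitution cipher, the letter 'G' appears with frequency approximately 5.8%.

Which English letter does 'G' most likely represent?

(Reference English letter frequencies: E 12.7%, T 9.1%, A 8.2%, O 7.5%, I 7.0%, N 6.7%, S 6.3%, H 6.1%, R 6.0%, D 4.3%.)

Step 1: The observed frequency is 5.8%.
Step 2: Compare with English frequencies:
  E: 12.7% (difference: 6.9%)
  T: 9.1% (difference: 3.3%)
  A: 8.2% (difference: 2.4%)
  O: 7.5% (difference: 1.7%)
  I: 7.0% (difference: 1.2%)
  N: 6.7% (difference: 0.9%)
  S: 6.3% (difference: 0.5%)
  H: 6.1% (difference: 0.3%)
  R: 6.0% (difference: 0.2%) <-- closest
  D: 4.3% (difference: 1.5%)
Step 3: 'G' most likely represents 'R' (frequency 6.0%).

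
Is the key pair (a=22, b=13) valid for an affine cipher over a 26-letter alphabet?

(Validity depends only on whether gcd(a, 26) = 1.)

Step 1: Compute gcd(22, 26).
Step 2: gcd(22, 26) = 2.
Since gcd = 2 != 1, 22 shares a common factor with 26, so it cannot be used.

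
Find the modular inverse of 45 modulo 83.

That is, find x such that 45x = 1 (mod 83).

Step 1: We need x such that 45 * x = 1 (mod 83).
Step 2: Using the extended Euclidean algorithm or trial:
  45 * 24 = 1080 = 13 * 83 + 1.
Step 3: Since 1080 mod 83 = 1, the inverse is x = 24.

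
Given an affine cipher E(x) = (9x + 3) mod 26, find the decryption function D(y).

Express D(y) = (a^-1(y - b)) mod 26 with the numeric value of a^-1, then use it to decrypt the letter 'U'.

Step 1: Find a^-1, the modular inverse of 9 mod 26.
Step 2: We need 9 * a^-1 = 1 (mod 26).
Step 3: 9 * 3 = 27 = 1 * 26 + 1, so a^-1 = 3.
Step 4: D(y) = 3(y - 3) mod 26.
Step 5: Apply to 'U' (y = 20): D(20) = 3 * (20 - 3) mod 26 = 3 * 17 mod 26 = 25 -> 'Z'.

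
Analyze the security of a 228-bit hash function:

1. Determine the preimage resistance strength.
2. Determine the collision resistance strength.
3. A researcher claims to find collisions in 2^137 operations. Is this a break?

Step 1: Preimage resistance requires brute-force of 2^228 operations.
Step 2: Collision resistance (birthday bound) = 2^(228/2) = 2^114.
Step 3: The claimed attack costs 2^137 operations.
Step 4: Since 2^137 >= 2^114, the claimed attack is no faster than the generic birthday attack, so this does not break collision resistance.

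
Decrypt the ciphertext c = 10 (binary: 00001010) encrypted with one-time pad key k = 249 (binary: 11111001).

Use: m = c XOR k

Step 1: XOR ciphertext with key:
  Ciphertext: 00001010
  Key:        11111001
  XOR:        11110011
Step 2: Plaintext = 11110011 = 243 in decimal.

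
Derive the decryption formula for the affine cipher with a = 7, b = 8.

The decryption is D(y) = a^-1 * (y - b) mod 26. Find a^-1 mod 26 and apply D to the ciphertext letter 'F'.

Step 1: Find a^-1, the modular inverse of 7 mod 26.
Step 2: We need 7 * a^-1 = 1 (mod 26).
Step 3: 7 * 15 = 105 = 4 * 26 + 1, so a^-1 = 15.
Step 4: D(y) = 15(y - 8) mod 26.
Step 5: Apply to 'F' (y = 5): D(5) = 15 * (5 - 8) mod 26 = 15 * -3 mod 26 = 7 -> 'H'.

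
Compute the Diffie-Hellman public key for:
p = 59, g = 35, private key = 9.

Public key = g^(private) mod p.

Step 1: A = g^a mod p = 35^9 mod 59.
  35^1 mod 59 = 35
  35^2 mod 59 = (35 * 35) mod 59 = 45
  35^3 mod 59 = (45 * 35) mod 59 = 41
  35^4 mod 59 = (41 * 35) mod 59 = 19
  35^5 mod 59 = (19 * 35) mod 59 = 16
  35^6 mod 59 = (16 * 35) mod 59 = 29
  35^7 mod 59 = (29 * 35) mod 59 = 12
  35^8 mod 59 = (12 * 35) mod 59 = 7
  35^9 mod 59 = (7 * 35) mod 59 = 9
Result: A = 9.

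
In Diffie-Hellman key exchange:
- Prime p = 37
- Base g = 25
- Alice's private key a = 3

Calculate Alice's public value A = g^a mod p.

Step 1: A = g^a mod p = 25^3 mod 37.
  25^1 mod 37 = 25
  25^2 mod 37 = (25 * 25) mod 37 = 33
  25^3 mod 37 = (33 * 25) mod 37 = 11
Result: A = 11.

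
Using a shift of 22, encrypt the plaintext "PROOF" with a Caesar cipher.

Step 1: For each letter, shift forward by 22 positions (mod 26).
  P (position 15) -> position (15+22) mod 26 = 11 -> L
  R (position 17) -> position (17+22) mod 26 = 13 -> N
  O (position 14) -> position (14+22) mod 26 = 10 -> K
  O (position 14) -> position (14+22) mod 26 = 10 -> K
  F (position 5) -> position (5+22) mod 26 = 1 -> B
Result: LNKKB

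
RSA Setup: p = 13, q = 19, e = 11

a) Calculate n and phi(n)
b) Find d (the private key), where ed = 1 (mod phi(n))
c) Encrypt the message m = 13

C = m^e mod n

Step 1: n = 13 * 19 = 247.
Step 2: phi(n) = (13-1)(19-1) = 12 * 18 = 216.
Step 3: Find d = 11^(-1) mod 216 = 59.
  Verify: 11 * 59 = 649 = 1 (mod 216).
Step 4: C = 13^11 mod 247 = 78.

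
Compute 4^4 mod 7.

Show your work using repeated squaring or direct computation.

Step 1: Compute 4^4 mod 7 step by step, reducing modulo 7 at each step.
  4^1 mod 7 = 4
  4^2 mod 7 = (4 * 4) mod 7 = 2
  4^3 mod 7 = (2 * 4) mod 7 = 1
  4^4 mod 7 = (1 * 4) mod 7 = 4
Step 2: Result = 4.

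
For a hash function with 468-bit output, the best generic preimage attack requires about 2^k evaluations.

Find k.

Step 1: The hash has a 468-bit output.
Step 2: Preimage resistance means: given a digest h(x), it should be infeasible to find any input that hashes to it.
With a 468-bit output there are 2^468 possible digests, so a generic brute-force preimage search costs about 2^468 evaluations.
Step 3: Security level = 468 bits.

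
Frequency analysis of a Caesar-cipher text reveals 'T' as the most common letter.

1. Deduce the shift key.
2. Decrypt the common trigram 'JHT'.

Step 1: In English, 'E' is the most frequent letter (12.7%).
Step 2: The most frequent ciphertext letter is 'T' (position 19).
Step 3: Shift = (19 - 4) mod 26 = 15.
Step 4: Decrypt 'JHT' by shifting back 15:
  J -> U
  H -> S
  T -> E
Step 5: 'JHT' decrypts to 'USE'.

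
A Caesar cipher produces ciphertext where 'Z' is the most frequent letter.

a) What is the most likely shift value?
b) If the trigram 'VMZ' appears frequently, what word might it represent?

Step 1: In English, 'E' is the most frequent letter (12.7%).
Step 2: The most frequent ciphertext letter is 'Z' (position 25).
Step 3: Shift = (25 - 4) mod 26 = 21.
Step 4: Decrypt 'VMZ' by shifting back 21:
  V -> A
  M -> R
  Z -> E
Step 5: 'VMZ' decrypts to 'ARE'.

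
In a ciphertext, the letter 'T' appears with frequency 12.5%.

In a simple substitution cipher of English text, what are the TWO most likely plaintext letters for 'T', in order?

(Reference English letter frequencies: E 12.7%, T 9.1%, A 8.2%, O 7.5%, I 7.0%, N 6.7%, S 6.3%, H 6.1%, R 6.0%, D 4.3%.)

Step 1: Observed frequency of 'T' is 12.5%.
Step 2: Compute distances to each reference frequency and sort:
  E (12.7%): difference = 0.2% <-- BEST
  T (9.1%): difference = 3.4% <-- RUNNER-UP
  A (8.2%): difference = 4.3%
  O (7.5%): difference = 5.0%
  I (7.0%): difference = 5.5%
Step 3: Most likely is 'E' (12.7%, diff 0.2%); second most likely is 'T' (9.1%, diff 3.4%).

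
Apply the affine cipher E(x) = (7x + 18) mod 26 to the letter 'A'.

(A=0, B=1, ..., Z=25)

Step 1: Convert 'A' to number: x = 0.
Step 2: E(0) = (7 * 0 + 18) mod 26 = 18 mod 26 = 18.
Step 3: Convert 18 back to letter: S.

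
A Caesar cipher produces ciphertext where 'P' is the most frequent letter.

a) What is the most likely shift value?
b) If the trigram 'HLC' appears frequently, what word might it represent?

Step 1: In English, 'E' is the most frequent letter (12.7%).
Step 2: The most frequent ciphertext letter is 'P' (position 15).
Step 3: Shift = (15 - 4) mod 26 = 11.
Step 4: Decrypt 'HLC' by shifting back 11:
  H -> W
  L -> A
  C -> R
Step 5: 'HLC' decrypts to 'WAR'.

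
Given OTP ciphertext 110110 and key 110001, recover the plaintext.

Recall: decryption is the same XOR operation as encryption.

Step 1: XOR ciphertext with key:
  Ciphertext: 110110
  Key:        110001
  XOR:        000111
Step 2: Plaintext = 000111 = 7 in decimal.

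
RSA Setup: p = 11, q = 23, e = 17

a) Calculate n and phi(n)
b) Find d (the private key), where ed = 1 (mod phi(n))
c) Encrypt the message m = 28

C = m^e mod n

Step 1: n = 11 * 23 = 253.
Step 2: phi(n) = (11-1)(23-1) = 10 * 22 = 220.
Step 3: Find d = 17^(-1) mod 220 = 13.
  Verify: 17 * 13 = 221 = 1 (mod 220).
Step 4: C = 28^17 mod 253 = 107.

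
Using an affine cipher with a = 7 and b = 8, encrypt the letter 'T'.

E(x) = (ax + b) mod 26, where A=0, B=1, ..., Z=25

Step 1: Convert 'T' to number: x = 19.
Step 2: E(19) = (7 * 19 + 8) mod 26 = 141 mod 26 = 11.
Step 3: Convert 11 back to letter: L.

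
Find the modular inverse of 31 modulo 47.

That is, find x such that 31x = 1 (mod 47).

Step 1: We need x such that 31 * x = 1 (mod 47).
Step 2: Using the extended Euclidean algorithm or trial:
  31 * 44 = 1364 = 29 * 47 + 1.
Step 3: Since 1364 mod 47 = 1, the inverse is x = 44.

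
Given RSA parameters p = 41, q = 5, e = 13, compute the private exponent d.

Step 1: n = 41 * 5 = 205.
Step 2: phi(n) = 40 * 4 = 160.
Step 3: Find d such that 13 * d = 1 (mod 160).
Step 4: d = 13^(-1) mod 160 = 37.
Verification: 13 * 37 = 481 = 3 * 160 + 1.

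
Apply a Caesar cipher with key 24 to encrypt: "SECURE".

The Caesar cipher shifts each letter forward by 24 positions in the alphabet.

Step 1: For each letter, shift forward by 24 positions (mod 26).
  S (position 18) -> position (18+24) mod 26 = 16 -> Q
  E (position 4) -> position (4+24) mod 26 = 2 -> C
  C (position 2) -> position (2+24) mod 26 = 0 -> A
  U (position 20) -> position (20+24) mod 26 = 18 -> S
  R (position 17) -> position (17+24) mod 26 = 15 -> P
  E (position 4) -> position (4+24) mod 26 = 2 -> C
Result: QCASPC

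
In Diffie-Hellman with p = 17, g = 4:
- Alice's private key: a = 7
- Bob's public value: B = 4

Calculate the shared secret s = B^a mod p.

Step 1: s = B^a mod p = 4^7 mod 17.
  4^1 mod 17 = 4
  4^2 mod 17 = (4 * 4) mod 17 = 16
  4^3 mod 17 = (16 * 4) mod 17 = 13
  4^4 mod 17 = (13 * 4) mod 17 = 1
  4^5 mod 17 = (1 * 4) mod 17 = 4
  4^6 mod 17 = (4 * 4) mod 17 = 16
  4^7 mod 17 = (16 * 4) mod 17 = 13
Result: shared secret = 13.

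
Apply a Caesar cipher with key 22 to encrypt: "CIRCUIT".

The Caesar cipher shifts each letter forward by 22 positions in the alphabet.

Step 1: For each letter, shift forward by 22 positions (mod 26).
  C (position 2) -> position (2+22) mod 26 = 24 -> Y
  I (position 8) -> position (8+22) mod 26 = 4 -> E
  R (position 17) -> position (17+22) mod 26 = 13 -> N
  C (position 2) -> position (2+22) mod 26 = 24 -> Y
  U (position 20) -> position (20+22) mod 26 = 16 -> Q
  I (position 8) -> position (8+22) mod 26 = 4 -> E
  T (position 19) -> position (19+22) mod 26 = 15 -> P
Result: YENYQEP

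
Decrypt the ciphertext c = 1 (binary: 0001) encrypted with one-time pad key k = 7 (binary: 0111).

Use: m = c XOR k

Step 1: XOR ciphertext with key:
  Ciphertext: 0001
  Key:        0111
  XOR:        0110
Step 2: Plaintext = 0110 = 6 in decimal.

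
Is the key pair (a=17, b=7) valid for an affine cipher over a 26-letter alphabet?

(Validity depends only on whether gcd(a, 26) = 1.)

Step 1: Compute gcd(17, 26).
Step 2: gcd(17, 26) = 1.
Since gcd = 1, 17 is coprime with 26, so it is a valid key.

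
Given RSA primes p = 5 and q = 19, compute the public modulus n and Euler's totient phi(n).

Step 1: n = p * q = 5 * 19 = 95.
Step 2: phi(n) = (p-1)(q-1) = 4 * 18 = 72.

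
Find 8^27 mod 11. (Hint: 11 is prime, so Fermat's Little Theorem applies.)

Step 1: Since 11 is prime, by Fermat's Little Theorem: 8^10 = 1 (mod 11).
Step 2: Reduce exponent: 27 mod 10 = 7.
Step 3: So 8^27 = 8^7 (mod 11).
Step 4: 8^7 mod 11 = 2.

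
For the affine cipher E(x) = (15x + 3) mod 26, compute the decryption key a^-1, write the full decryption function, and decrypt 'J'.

Step 1: Find a^-1, the modular inverse of 15 mod 26.
Step 2: We need 15 * a^-1 = 1 (mod 26).
Step 3: 15 * 7 = 105 = 4 * 26 + 1, so a^-1 = 7.
Step 4: D(y) = 7(y - 3) mod 26.
Step 5: Apply to 'J' (y = 9): D(9) = 7 * (9 - 3) mod 26 = 7 * 6 mod 26 = 16 -> 'Q'.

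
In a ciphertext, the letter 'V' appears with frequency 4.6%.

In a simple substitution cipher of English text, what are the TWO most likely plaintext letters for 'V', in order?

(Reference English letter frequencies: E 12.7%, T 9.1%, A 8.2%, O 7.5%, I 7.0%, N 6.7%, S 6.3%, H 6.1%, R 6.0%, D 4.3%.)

Step 1: Observed frequency of 'V' is 4.6%.
Step 2: Compute distances to each reference frequency and sort:
  D (4.3%): difference = 0.3% <-- BEST
  R (6.0%): difference = 1.4% <-- RUNNER-UP
  H (6.1%): difference = 1.5%
  S (6.3%): difference = 1.7%
  N (6.7%): difference = 2.1%
Step 3: Most likely is 'D' (4.3%, diff 0.3%); second most likely is 'R' (6.0%, diff 1.4%).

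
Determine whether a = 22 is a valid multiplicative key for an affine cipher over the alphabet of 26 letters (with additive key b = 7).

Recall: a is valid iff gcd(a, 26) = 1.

Step 1: Compute gcd(22, 26).
Step 2: gcd(22, 26) = 2.
Since gcd = 2 != 1, 22 shares a common factor with 26, so it cannot be used.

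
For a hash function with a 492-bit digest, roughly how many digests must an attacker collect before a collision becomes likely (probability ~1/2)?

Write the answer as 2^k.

Step 1: The birthday paradox gives collision probability ~50% after sqrt(2^n) = 2^(n/2) hashes.
Step 2: For 492-bit output: 2^(492/2) = 2^246.
Step 3: Approximately 2^246 hash computations needed.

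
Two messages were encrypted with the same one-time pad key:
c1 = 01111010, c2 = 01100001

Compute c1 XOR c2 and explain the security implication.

Step 1: c1 XOR c2 = (m1 XOR k) XOR (m2 XOR k).
Step 2: By XOR associativity/commutativity: = m1 XOR m2 XOR k XOR k = m1 XOR m2.
Step 3: 01111010 XOR 01100001 = 00011011 = 27.
Step 4: The key cancels out! An attacker learns m1 XOR m2 = 27, revealing the relationship between plaintexts.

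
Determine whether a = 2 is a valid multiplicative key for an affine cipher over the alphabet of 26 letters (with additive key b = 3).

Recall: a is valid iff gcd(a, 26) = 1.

Step 1: Compute gcd(2, 26).
Step 2: gcd(2, 26) = 2.
Since gcd = 2 != 1, 2 shares a common factor with 26, so it cannot be used.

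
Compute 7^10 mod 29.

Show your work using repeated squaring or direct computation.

Step 1: Compute 7^10 mod 29 step by step, reducing modulo 29 at each step.
  7^1 mod 29 = 7
  7^2 mod 29 = (7 * 7) mod 29 = 20
  7^3 mod 29 = (20 * 7) mod 29 = 24
  7^4 mod 29 = (24 * 7) mod 29 = 23
  7^5 mod 29 = (23 * 7) mod 29 = 16
  7^6 mod 29 = (16 * 7) mod 29 = 25
  7^7 mod 29 = (25 * 7) mod 29 = 1
  7^8 mod 29 = (1 * 7) mod 29 = 7
  7^9 mod 29 = (7 * 7) mod 29 = 20
  7^10 mod 29 = (20 * 7) mod 29 = 24
Step 2: Result = 24.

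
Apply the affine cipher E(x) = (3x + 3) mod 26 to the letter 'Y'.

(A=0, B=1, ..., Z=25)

Step 1: Convert 'Y' to number: x = 24.
Step 2: E(24) = (3 * 24 + 3) mod 26 = 75 mod 26 = 23.
Step 3: Convert 23 back to letter: X.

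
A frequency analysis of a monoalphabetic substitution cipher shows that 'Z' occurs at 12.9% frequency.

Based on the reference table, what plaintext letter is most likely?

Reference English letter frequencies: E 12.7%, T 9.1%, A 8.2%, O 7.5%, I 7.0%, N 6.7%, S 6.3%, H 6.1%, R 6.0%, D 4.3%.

Step 1: The observed frequency is 12.9%.
Step 2: Compare with English frequencies:
  E: 12.7% (difference: 0.2%) <-- closest
  T: 9.1% (difference: 3.8%)
  A: 8.2% (difference: 4.7%)
  O: 7.5% (difference: 5.4%)
  I: 7.0% (difference: 5.9%)
  N: 6.7% (difference: 6.2%)
  S: 6.3% (difference: 6.6%)
  H: 6.1% (difference: 6.8%)
  R: 6.0% (difference: 6.9%)
  D: 4.3% (difference: 8.6%)
Step 3: 'Z' most likely represents 'E' (frequency 12.7%).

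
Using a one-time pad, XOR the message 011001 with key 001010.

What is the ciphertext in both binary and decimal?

Step 1: Write out the XOR operation bit by bit:
  Message: 011001
  Key:     001010
  XOR:     010011
Step 2: Convert to decimal: 010011 = 19.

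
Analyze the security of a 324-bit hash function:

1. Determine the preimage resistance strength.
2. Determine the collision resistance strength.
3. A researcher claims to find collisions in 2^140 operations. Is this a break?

Step 1: Preimage resistance requires brute-force of 2^324 operations.
Step 2: Collision resistance (birthday bound) = 2^(324/2) = 2^162.
Step 3: The claimed attack costs 2^140 operations.
Step 4: Since 2^140 < 2^162, the claimed attack beats the generic birthday bound, so collision resistance is broken.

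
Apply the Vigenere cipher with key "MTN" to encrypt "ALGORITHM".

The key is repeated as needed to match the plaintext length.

Step 1: Repeat key to match plaintext length:
  Plaintext: ALGORITHM
  Key:       MTNMTNMTN
Step 2: Encrypt each letter:
  A(0) + M(12) = (0+12) mod 26 = 12 = M
  L(11) + T(19) = (11+19) mod 26 = 4 = E
  G(6) + N(13) = (6+13) mod 26 = 19 = T
  O(14) + M(12) = (14+12) mod 26 = 0 = A
  R(17) + T(19) = (17+19) mod 26 = 10 = K
  I(8) + N(13) = (8+13) mod 26 = 21 = V
  T(19) + M(12) = (19+12) mod 26 = 5 = F
  H(7) + T(19) = (7+19) mod 26 = 0 = A
  M(12) + N(13) = (12+13) mod 26 = 25 = Z
Ciphertext: METAKVFAZ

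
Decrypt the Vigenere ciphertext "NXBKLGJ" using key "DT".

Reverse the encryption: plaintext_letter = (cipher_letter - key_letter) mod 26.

Step 1: Extend key: DTDTDTD
Step 2: Decrypt each letter (c - k) mod 26:
  N(13) - D(3) = (13-3) mod 26 = 10 = K
  X(23) - T(19) = (23-19) mod 26 = 4 = E
  B(1) - D(3) = (1-3) mod 26 = 24 = Y
  K(10) - T(19) = (10-19) mod 26 = 17 = R
  L(11) - D(3) = (11-3) mod 26 = 8 = I
  G(6) - T(19) = (6-19) mod 26 = 13 = N
  J(9) - D(3) = (9-3) mod 26 = 6 = G
Plaintext: KEYRING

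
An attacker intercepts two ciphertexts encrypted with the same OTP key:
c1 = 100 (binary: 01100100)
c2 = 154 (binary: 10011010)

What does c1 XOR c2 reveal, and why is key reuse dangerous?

Step 1: c1 XOR c2 = (m1 XOR k) XOR (m2 XOR k).
Step 2: By XOR associativity/commutativity: = m1 XOR m2 XOR k XOR k = m1 XOR m2.
Step 3: 01100100 XOR 10011010 = 11111110 = 254.
Step 4: The key cancels out! An attacker learns m1 XOR m2 = 254, revealing the relationship between plaintexts.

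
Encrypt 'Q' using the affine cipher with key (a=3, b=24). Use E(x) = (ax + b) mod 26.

Step 1: Convert 'Q' to number: x = 16.
Step 2: E(16) = (3 * 16 + 24) mod 26 = 72 mod 26 = 20.
Step 3: Convert 20 back to letter: U.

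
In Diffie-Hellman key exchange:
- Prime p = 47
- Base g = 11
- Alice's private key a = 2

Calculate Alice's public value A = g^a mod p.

Step 1: A = g^a mod p = 11^2 mod 47.
  11^1 mod 47 = 11
  11^2 mod 47 = (11 * 11) mod 47 = 27
Result: A = 27.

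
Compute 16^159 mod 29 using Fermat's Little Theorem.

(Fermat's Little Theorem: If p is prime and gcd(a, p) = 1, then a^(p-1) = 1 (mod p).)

Step 1: Since 29 is prime, by Fermat's Little Theorem: 16^28 = 1 (mod 29).
Step 2: Reduce exponent: 159 mod 28 = 19.
Step 3: So 16^159 = 16^19 (mod 29).
Step 4: 16^19 mod 29 = 23.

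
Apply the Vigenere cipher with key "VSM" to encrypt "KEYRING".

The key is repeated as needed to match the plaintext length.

Step 1: Repeat key to match plaintext length:
  Plaintext: KEYRING
  Key:       VSMVSMV
Step 2: Encrypt each letter:
  K(10) + V(21) = (10+21) mod 26 = 5 = F
  E(4) + S(18) = (4+18) mod 26 = 22 = W
  Y(24) + M(12) = (24+12) mod 26 = 10 = K
  R(17) + V(21) = (17+21) mod 26 = 12 = M
  I(8) + S(18) = (8+18) mod 26 = 0 = A
  N(13) + M(12) = (13+12) mod 26 = 25 = Z
  G(6) + V(21) = (6+21) mod 26 = 1 = B
Ciphertext: FWKMAZB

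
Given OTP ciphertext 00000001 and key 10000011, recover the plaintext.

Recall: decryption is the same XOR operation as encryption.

Step 1: XOR ciphertext with key:
  Ciphertext: 00000001
  Key:        10000011
  XOR:        10000010
Step 2: Plaintext = 10000010 = 130 in decimal.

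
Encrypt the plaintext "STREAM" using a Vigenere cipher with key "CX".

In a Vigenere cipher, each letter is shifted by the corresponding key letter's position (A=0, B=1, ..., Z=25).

Step 1: Repeat key to match plaintext length:
  Plaintext: STREAM
  Key:       CXCXCX
Step 2: Encrypt each letter:
  S(18) + C(2) = (18+2) mod 26 = 20 = U
  T(19) + X(23) = (19+23) mod 26 = 16 = Q
  R(17) + C(2) = (17+2) mod 26 = 19 = T
  E(4) + X(23) = (4+23) mod 26 = 1 = B
  A(0) + C(2) = (0+2) mod 26 = 2 = C
  M(12) + X(23) = (12+23) mod 26 = 9 = J
Ciphertext: UQTBCJ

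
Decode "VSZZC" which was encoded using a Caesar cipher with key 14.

Step 1: Reverse the shift by subtracting 14 from each letter position.
  V (position 21) -> position (21-14) mod 26 = 7 -> H
  S (position 18) -> position (18-14) mod 26 = 4 -> E
  Z (position 25) -> position (25-14) mod 26 = 11 -> L
  Z (position 25) -> position (25-14) mod 26 = 11 -> L
  C (position 2) -> position (2-14) mod 26 = 14 -> O
Decrypted message: HELLO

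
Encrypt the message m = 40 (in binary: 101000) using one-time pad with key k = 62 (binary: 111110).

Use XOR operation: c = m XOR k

Step 1: Write out the XOR operation bit by bit:
  Message: 101000
  Key:     111110
  XOR:     010110
Step 2: Convert to decimal: 010110 = 22.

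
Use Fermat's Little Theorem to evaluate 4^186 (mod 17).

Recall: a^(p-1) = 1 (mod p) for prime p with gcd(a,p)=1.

Step 1: Since 17 is prime, by Fermat's Little Theorem: 4^16 = 1 (mod 17).
Step 2: Reduce exponent: 186 mod 16 = 10.
Step 3: So 4^186 = 4^10 (mod 17).
Step 4: 4^10 mod 17 = 16.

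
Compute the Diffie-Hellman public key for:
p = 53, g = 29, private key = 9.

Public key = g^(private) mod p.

Step 1: A = g^a mod p = 29^9 mod 53.
  29^1 mod 53 = 29
  29^2 mod 53 = (29 * 29) mod 53 = 46
  29^3 mod 53 = (46 * 29) mod 53 = 9
  29^4 mod 53 = (9 * 29) mod 53 = 49
  29^5 mod 53 = (49 * 29) mod 53 = 43
  29^6 mod 53 = (43 * 29) mod 53 = 28
  29^7 mod 53 = (28 * 29) mod 53 = 17
  29^8 mod 53 = (17 * 29) mod 53 = 16
  29^9 mod 53 = (16 * 29) mod 53 = 40
Result: A = 40.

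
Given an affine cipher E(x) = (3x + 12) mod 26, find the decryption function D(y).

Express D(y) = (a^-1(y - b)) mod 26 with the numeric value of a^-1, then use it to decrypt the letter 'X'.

Step 1: Find a^-1, the modular inverse of 3 mod 26.
Step 2: We need 3 * a^-1 = 1 (mod 26).
Step 3: 3 * 9 = 27 = 1 * 26 + 1, so a^-1 = 9.
Step 4: D(y) = 9(y - 12) mod 26.
Step 5: Apply to 'X' (y = 23): D(23) = 9 * (23 - 12) mod 26 = 9 * 11 mod 26 = 21 -> 'V'.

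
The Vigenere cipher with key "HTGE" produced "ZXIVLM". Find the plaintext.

Step 1: Extend key: HTGEHT
Step 2: Decrypt each letter (c - k) mod 26:
  Z(25) - H(7) = (25-7) mod 26 = 18 = S
  X(23) - T(19) = (23-19) mod 26 = 4 = E
  I(8) - G(6) = (8-6) mod 26 = 2 = C
  V(21) - E(4) = (21-4) mod 26 = 17 = R
  L(11) - H(7) = (11-7) mod 26 = 4 = E
  M(12) - T(19) = (12-19) mod 26 = 19 = T
Plaintext: SECRET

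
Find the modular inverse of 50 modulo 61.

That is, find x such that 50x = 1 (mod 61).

Step 1: We need x such that 50 * x = 1 (mod 61).
Step 2: Using the extended Euclidean algorithm or trial:
  50 * 11 = 550 = 9 * 61 + 1.
Step 3: Since 550 mod 61 = 1, the inverse is x = 11.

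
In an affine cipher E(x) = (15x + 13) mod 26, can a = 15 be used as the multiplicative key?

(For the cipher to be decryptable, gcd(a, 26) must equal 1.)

Step 1: Compute gcd(15, 26).
Step 2: gcd(15, 26) = 1.
Since gcd = 1, 15 is coprime with 26, so it is a valid key.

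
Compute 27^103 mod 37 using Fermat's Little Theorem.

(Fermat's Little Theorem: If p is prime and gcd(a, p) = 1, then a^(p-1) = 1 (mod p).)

Step 1: Since 37 is prime, by Fermat's Little Theorem: 27^36 = 1 (mod 37).
Step 2: Reduce exponent: 103 mod 36 = 31.
Step 3: So 27^103 = 27^31 (mod 37).
Step 4: 27^31 mod 37 = 27.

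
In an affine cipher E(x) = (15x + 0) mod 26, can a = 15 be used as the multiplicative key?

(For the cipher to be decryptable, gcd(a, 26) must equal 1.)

Step 1: Compute gcd(15, 26).
Step 2: gcd(15, 26) = 1.
Since gcd = 1, 15 is coprime with 26, so it is a valid key.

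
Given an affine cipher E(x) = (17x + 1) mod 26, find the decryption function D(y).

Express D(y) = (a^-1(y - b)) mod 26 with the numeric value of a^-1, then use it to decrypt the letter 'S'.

Step 1: Find a^-1, the modular inverse of 17 mod 26.
Step 2: We need 17 * a^-1 = 1 (mod 26).
Step 3: 17 * 23 = 391 = 15 * 26 + 1, so a^-1 = 23.
Step 4: D(y) = 23(y - 1) mod 26.
Step 5: Apply to 'S' (y = 18): D(18) = 23 * (18 - 1) mod 26 = 23 * 17 mod 26 = 1 -> 'B'.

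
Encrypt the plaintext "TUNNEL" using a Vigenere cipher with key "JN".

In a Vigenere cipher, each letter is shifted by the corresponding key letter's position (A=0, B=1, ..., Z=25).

Step 1: Repeat key to match plaintext length:
  Plaintext: TUNNEL
  Key:       JNJNJN
Step 2: Encrypt each letter:
  T(19) + J(9) = (19+9) mod 26 = 2 = C
  U(20) + N(13) = (20+13) mod 26 = 7 = H
  N(13) + J(9) = (13+9) mod 26 = 22 = W
  N(13) + N(13) = (13+13) mod 26 = 0 = A
  E(4) + J(9) = (4+9) mod 26 = 13 = N
  L(11) + N(13) = (11+13) mod 26 = 24 = Y
Ciphertext: CHWANY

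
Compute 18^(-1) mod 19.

Step 1: We need x such that 18 * x = 1 (mod 19).
Step 2: Using the extended Euclidean algorithm or trial:
  18 * 18 = 324 = 17 * 19 + 1.
Step 3: Since 324 mod 19 = 1, the inverse is x = 18.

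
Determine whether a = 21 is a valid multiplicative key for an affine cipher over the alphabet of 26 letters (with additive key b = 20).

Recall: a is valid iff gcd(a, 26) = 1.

Step 1: Compute gcd(21, 26).
Step 2: gcd(21, 26) = 1.
Since gcd = 1, 21 is coprime with 26, so it is a valid key.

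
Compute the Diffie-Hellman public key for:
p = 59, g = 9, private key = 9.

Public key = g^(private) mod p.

Step 1: A = g^a mod p = 9^9 mod 59.
  9^1 mod 59 = 9
  9^2 mod 59 = (9 * 9) mod 59 = 22
  9^3 mod 59 = (22 * 9) mod 59 = 21
  9^4 mod 59 = (21 * 9) mod 59 = 12
  9^5 mod 59 = (12 * 9) mod 59 = 49
  9^6 mod 59 = (49 * 9) mod 59 = 28
  9^7 mod 59 = (28 * 9) mod 59 = 16
  9^8 mod 59 = (16 * 9) mod 59 = 26
  9^9 mod 59 = (26 * 9) mod 59 = 57
Result: A = 57.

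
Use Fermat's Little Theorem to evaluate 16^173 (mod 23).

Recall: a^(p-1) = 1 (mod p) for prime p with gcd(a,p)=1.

Step 1: Since 23 is prime, by Fermat's Little Theorem: 16^22 = 1 (mod 23).
Step 2: Reduce exponent: 173 mod 22 = 19.
Step 3: So 16^173 = 16^19 (mod 23).
Step 4: 16^19 mod 23 = 12.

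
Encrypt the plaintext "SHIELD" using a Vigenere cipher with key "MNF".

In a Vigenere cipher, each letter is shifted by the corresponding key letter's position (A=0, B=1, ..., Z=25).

Step 1: Repeat key to match plaintext length:
  Plaintext: SHIELD
  Key:       MNFMNF
Step 2: Encrypt each letter:
  S(18) + M(12) = (18+12) mod 26 = 4 = E
  H(7) + N(13) = (7+13) mod 26 = 20 = U
  I(8) + F(5) = (8+5) mod 26 = 13 = N
  E(4) + M(12) = (4+12) mod 26 = 16 = Q
  L(11) + N(13) = (11+13) mod 26 = 24 = Y
  D(3) + F(5) = (3+5) mod 26 = 8 = I
Ciphertext: EUNQYI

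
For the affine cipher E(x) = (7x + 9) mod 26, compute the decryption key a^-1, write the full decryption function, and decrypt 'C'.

Step 1: Find a^-1, the modular inverse of 7 mod 26.
Step 2: We need 7 * a^-1 = 1 (mod 26).
Step 3: 7 * 15 = 105 = 4 * 26 + 1, so a^-1 = 15.
Step 4: D(y) = 15(y - 9) mod 26.
Step 5: Apply to 'C' (y = 2): D(2) = 15 * (2 - 9) mod 26 = 15 * -7 mod 26 = 25 -> 'Z'.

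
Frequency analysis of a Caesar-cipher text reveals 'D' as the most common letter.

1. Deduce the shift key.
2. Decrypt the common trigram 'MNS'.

Step 1: In English, 'E' is the most frequent letter (12.7%).
Step 2: The most frequent ciphertext letter is 'D' (position 3).
Step 3: Shift = (3 - 4) mod 26 = 25.
Step 4: Decrypt 'MNS' by shifting back 25:
  M -> N
  N -> O
  S -> T
Step 5: 'MNS' decrypts to 'NOT'.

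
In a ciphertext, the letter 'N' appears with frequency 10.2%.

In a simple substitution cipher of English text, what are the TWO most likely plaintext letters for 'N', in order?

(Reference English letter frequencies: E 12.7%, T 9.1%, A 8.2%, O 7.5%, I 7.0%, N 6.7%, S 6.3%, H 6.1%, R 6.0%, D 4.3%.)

Step 1: Observed frequency of 'N' is 10.2%.
Step 2: Compute distances to each reference frequency and sort:
  T (9.1%): difference = 1.1% <-- BEST
  A (8.2%): difference = 2.0% <-- RUNNER-UP
  E (12.7%): difference = 2.5%
  O (7.5%): difference = 2.7%
  I (7.0%): difference = 3.2%
Step 3: Most likely is 'T' (9.1%, diff 1.1%); second most likely is 'A' (8.2%, diff 2.0%).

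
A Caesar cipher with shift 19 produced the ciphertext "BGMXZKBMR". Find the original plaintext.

Step 1: Reverse the shift by subtracting 19 from each letter position.
  B (position 1) -> position (1-19) mod 26 = 8 -> I
  G (position 6) -> position (6-19) mod 26 = 13 -> N
  M (position 12) -> position (12-19) mod 26 = 19 -> T
  X (position 23) -> position (23-19) mod 26 = 4 -> E
  Z (position 25) -> position (25-19) mod 26 = 6 -> G
  K (position 10) -> position (10-19) mod 26 = 17 -> R
  B (position 1) -> position (1-19) mod 26 = 8 -> I
  M (position 12) -> position (12-19) mod 26 = 19 -> T
  R (position 17) -> position (17-19) mod 26 = 24 -> Y
Decrypted message: INTEGRITY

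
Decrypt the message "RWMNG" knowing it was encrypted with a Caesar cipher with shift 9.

Step 1: Reverse the shift by subtracting 9 from each letter position.
  R (position 17) -> position (17-9) mod 26 = 8 -> I
  W (position 22) -> position (22-9) mod 26 = 13 -> N
  M (position 12) -> position (12-9) mod 26 = 3 -> D
  N (position 13) -> position (13-9) mod 26 = 4 -> E
  G (position 6) -> position (6-9) mod 26 = 23 -> X
Decrypted message: INDEX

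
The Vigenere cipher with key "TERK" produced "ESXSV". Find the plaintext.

Step 1: Extend key: TERKT
Step 2: Decrypt each letter (c - k) mod 26:
  E(4) - T(19) = (4-19) mod 26 = 11 = L
  S(18) - E(4) = (18-4) mod 26 = 14 = O
  X(23) - R(17) = (23-17) mod 26 = 6 = G
  S(18) - K(10) = (18-10) mod 26 = 8 = I
  V(21) - T(19) = (21-19) mod 26 = 2 = C
Plaintext: LOGIC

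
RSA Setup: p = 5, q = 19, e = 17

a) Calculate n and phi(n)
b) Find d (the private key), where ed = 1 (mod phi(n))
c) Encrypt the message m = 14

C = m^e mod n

Step 1: n = 5 * 19 = 95.
Step 2: phi(n) = (5-1)(19-1) = 4 * 18 = 72.
Step 3: Find d = 17^(-1) mod 72 = 17.
  Verify: 17 * 17 = 289 = 1 (mod 72).
Step 4: C = 14^17 mod 95 = 34.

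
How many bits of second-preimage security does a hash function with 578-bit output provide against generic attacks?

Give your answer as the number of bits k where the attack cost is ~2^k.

Step 1: The hash has a 578-bit output.
Step 2: Second-preimage resistance means: given a specific input x, it should be infeasible to find a different y with h(y) = h(x).
With a 578-bit output, a generic search for a second preimage costs about 2^578 evaluations (each trial matches the fixed target with probability 2^-578).
Step 3: Security level = 578 bits.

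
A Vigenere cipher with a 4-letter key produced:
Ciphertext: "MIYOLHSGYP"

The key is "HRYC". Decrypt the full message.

Step 1: Key 'HRYC' has length 4. Extended key: HRYCHRYCHR
Step 2: Decrypt each position:
  M(12) - H(7) = 5 = F
  I(8) - R(17) = 17 = R
  Y(24) - Y(24) = 0 = A
  O(14) - C(2) = 12 = M
  L(11) - H(7) = 4 = E
  H(7) - R(17) = 16 = Q
  S(18) - Y(24) = 20 = U
  G(6) - C(2) = 4 = E
  Y(24) - H(7) = 17 = R
  P(15) - R(17) = 24 = Y
Plaintext: FRAMEQUERY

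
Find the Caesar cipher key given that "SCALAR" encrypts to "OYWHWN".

Step 1: Compare first letters: S (position 18) -> O (position 14).
Step 2: Shift = (14 - 18) mod 26 = 22.
The shift value is 22.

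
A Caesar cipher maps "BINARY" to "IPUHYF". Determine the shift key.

Step 1: Compare first letters: B (position 1) -> I (position 8).
Step 2: Shift = (8 - 1) mod 26 = 7.
The shift value is 7.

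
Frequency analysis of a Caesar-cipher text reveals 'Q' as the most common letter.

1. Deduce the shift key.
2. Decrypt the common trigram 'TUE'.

Step 1: In English, 'E' is the most frequent letter (12.7%).
Step 2: The most frequent ciphertext letter is 'Q' (position 16).
Step 3: Shift = (16 - 4) mod 26 = 12.
Step 4: Decrypt 'TUE' by shifting back 12:
  T -> H
  U -> I
  E -> S
Step 5: 'TUE' decrypts to 'HIS'.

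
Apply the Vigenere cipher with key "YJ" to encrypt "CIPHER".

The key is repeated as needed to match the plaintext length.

Step 1: Repeat key to match plaintext length:
  Plaintext: CIPHER
  Key:       YJYJYJ
Step 2: Encrypt each letter:
  C(2) + Y(24) = (2+24) mod 26 = 0 = A
  I(8) + J(9) = (8+9) mod 26 = 17 = R
  P(15) + Y(24) = (15+24) mod 26 = 13 = N
  H(7) + J(9) = (7+9) mod 26 = 16 = Q
  E(4) + Y(24) = (4+24) mod 26 = 2 = C
  R(17) + J(9) = (17+9) mod 26 = 0 = A
Ciphertext: ARNQCA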